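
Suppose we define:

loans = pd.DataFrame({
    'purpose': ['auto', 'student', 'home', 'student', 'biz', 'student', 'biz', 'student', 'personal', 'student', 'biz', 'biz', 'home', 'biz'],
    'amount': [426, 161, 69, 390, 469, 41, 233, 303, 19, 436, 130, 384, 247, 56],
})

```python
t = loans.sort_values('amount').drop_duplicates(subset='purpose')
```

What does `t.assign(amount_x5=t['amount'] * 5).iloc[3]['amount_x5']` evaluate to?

345

sort by amount:
     purpose  amount
8   personal      19
5    student      41
13       biz      56
2       home      69
10       biz     130
1    student     161
6        biz     233
12      home     247
7    student     303
11       biz     384
3    student     390
0       auto     426
9    student     436
4        biz     469
drop duplicate purpose (keep=first):
     purpose  amount
8   personal      19
5    student      41
13       biz      56
2       home      69
0       auto     426
add column amount_x5 = t['amount'] * 5:
     purpose  amount  amount_x5
8   personal      19         95
5    student      41        205
13       biz      56        280
2       home      69        345
0       auto     426       2130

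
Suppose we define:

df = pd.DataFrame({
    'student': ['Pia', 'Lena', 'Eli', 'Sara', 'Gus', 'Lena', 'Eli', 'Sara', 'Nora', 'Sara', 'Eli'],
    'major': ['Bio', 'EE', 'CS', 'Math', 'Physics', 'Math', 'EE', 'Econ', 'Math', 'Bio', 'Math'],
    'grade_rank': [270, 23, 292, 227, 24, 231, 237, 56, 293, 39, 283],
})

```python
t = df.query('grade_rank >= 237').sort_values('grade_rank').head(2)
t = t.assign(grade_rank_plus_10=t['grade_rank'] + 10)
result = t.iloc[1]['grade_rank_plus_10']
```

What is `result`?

280

filter rows where grade_rank >= 237:
   student major  grade_rank
0      Pia   Bio         270
2      Eli    CS         292
6      Eli    EE         237
8     Nora  Math         293
10     Eli  Math         283
sort by grade_rank:
   student major  grade_rank
6      Eli    EE         237
0      Pia   Bio         270
10     Eli  Math         283
2      Eli    CS         292
8     Nora  Math         293
take first 2 rows:
  student major  grade_rank
6     Eli    EE         237
0     Pia   Bio         270
add column grade_rank_plus_10 = t['grade_rank'] + 10:
  student major  grade_rank  grade_rank_plus_10
6     Eli    EE         237                 247
0     Pia   Bio         270                 280
value at position 1, column 'grade_rank_plus_10' → 280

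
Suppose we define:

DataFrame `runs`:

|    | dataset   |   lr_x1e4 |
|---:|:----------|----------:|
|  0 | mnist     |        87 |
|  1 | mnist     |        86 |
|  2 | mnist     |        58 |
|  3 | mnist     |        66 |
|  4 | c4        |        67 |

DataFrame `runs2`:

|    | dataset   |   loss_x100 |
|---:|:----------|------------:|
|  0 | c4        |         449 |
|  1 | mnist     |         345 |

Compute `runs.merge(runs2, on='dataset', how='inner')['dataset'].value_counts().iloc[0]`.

merge on 'dataset' (how='inner') → 5 rows:
  dataset  lr_x1e4  loss_x100
0   mnist       87        345
1   mnist       86        345
2   mnist       58        345
3   mnist       66        345
4      c4       67        449
value_counts of dataset:
dataset
mnist    4
c4       1
Name: count, dtype: int64
So iloc[0] = 4.

4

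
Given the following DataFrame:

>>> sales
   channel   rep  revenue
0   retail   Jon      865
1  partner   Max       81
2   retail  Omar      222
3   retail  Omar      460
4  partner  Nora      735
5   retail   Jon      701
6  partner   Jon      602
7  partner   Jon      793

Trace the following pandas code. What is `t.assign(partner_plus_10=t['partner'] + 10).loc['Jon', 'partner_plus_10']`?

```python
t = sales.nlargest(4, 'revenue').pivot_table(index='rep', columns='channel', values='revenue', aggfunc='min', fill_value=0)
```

take 4 rows with largest revenue:
   channel   rep  revenue
0   retail   Jon      865
7  partner   Jon      793
4  partner  Nora      735
5   retail   Jon      701
pivot: rows=rep, cols=channel, min(revenue):
channel  partner  retail
rep                     
Jon          793     701
Nora         735       0
add column partner_plus_10 = t['partner'] + 10:
channel  partner  retail  partner_plus_10
rep                                      
Jon          793     701              803
Nora         735       0              745
Taking the value at row 'Jon', column 'partner_plus_10' gives 803.

803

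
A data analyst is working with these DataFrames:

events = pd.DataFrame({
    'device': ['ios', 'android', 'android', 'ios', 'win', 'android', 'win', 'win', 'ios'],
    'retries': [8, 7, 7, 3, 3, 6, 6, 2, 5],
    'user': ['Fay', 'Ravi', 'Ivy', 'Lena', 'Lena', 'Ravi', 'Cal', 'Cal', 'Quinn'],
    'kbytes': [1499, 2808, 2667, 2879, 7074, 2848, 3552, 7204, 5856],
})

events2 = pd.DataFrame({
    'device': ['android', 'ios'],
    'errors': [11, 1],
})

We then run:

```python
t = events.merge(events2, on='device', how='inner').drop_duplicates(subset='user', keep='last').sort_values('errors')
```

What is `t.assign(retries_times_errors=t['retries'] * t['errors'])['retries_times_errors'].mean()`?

31.8

merge on 'device' (how='inner') → 6 rows:
    device  retries   user  kbytes  errors
0      ios        8    Fay    1499       1
1  android        7   Ravi    2808      11
2  android        7    Ivy    2667      11
3      ios        3   Lena    2879       1
4  android        6   Ravi    2848      11
5      ios        5  Quinn    5856       1
drop duplicate user (keep=last):
    device  retries   user  kbytes  errors
0      ios        8    Fay    1499       1
2  android        7    Ivy    2667      11
3      ios        3   Lena    2879       1
4  android        6   Ravi    2848      11
5      ios        5  Quinn    5856       1
sort by errors:
    device  retries   user  kbytes  errors
0      ios        8    Fay    1499       1
3      ios        3   Lena    2879       1
5      ios        5  Quinn    5856       1
2  android        7    Ivy    2667      11
4  android        6   Ravi    2848      11
add column retries_times_errors = t['retries'] * t['errors']:
    device  retries   user  kbytes  errors  retries_times_errors
0      ios        8    Fay    1499       1                     8
3      ios        3   Lena    2879       1                     3
5      ios        5  Quinn    5856       1                     5
2  android        7    Ivy    2667      11                    77
4  android        6   Ravi    2848      11                    66
So mean() = 31.8.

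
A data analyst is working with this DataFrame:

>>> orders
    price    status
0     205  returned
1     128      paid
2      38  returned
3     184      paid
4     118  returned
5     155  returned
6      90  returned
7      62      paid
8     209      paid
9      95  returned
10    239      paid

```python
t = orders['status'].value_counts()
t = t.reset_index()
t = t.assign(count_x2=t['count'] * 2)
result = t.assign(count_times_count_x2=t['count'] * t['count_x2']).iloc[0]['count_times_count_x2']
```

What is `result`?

72

value_counts of status:
status
returned    6
paid        5
Name: count, dtype: int64
reset_index():
     status  count
0  returned      6
1      paid      5
add column count_x2 = t['count'] * 2:
     status  count  count_x2
0  returned      6        12
1      paid      5        10
add column count_times_count_x2 = t['count'] * t['count_x2']:
     status  count  count_x2  count_times_count_x2
0  returned      6        12                    72
1      paid      5        10                    50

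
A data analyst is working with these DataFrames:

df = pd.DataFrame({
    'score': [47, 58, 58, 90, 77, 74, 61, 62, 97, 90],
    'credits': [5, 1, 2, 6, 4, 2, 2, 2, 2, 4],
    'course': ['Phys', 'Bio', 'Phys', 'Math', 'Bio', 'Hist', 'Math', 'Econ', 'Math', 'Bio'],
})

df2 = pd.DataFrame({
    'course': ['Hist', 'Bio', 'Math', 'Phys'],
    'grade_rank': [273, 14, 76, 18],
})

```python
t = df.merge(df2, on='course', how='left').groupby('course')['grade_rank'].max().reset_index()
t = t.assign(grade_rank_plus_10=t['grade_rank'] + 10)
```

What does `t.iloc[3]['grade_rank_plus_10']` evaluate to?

86.0

merge on 'course' (how='left') → 10 rows:
   score  credits course  grade_rank
0     47        5   Phys        18.0
1     58        1    Bio        14.0
2     58        2   Phys        18.0
3     90        6   Math        76.0
4     77        4    Bio        14.0
5     74        2   Hist       273.0
6     61        2   Math        76.0
7     62        2   Econ         NaN
8     97        2   Math        76.0
9     90        4    Bio        14.0
group by course, max of grade_rank:
course
Bio      14.0
Econ      NaN
Hist    273.0
Math     76.0
Phys     18.0
Name: grade_rank, dtype: float64
reset_index():
  course  grade_rank
0    Bio        14.0
1   Econ         NaN
2   Hist       273.0
3   Math        76.0
4   Phys        18.0
add column grade_rank_plus_10 = t['grade_rank'] + 10:
  course  grade_rank  grade_rank_plus_10
0    Bio        14.0                24.0
1   Econ         NaN                 NaN
2   Hist       273.0               283.0
3   Math        76.0                86.0
4   Phys        18.0                28.0
Taking the value at position 3, column 'grade_rank_plus_10' gives 86.0.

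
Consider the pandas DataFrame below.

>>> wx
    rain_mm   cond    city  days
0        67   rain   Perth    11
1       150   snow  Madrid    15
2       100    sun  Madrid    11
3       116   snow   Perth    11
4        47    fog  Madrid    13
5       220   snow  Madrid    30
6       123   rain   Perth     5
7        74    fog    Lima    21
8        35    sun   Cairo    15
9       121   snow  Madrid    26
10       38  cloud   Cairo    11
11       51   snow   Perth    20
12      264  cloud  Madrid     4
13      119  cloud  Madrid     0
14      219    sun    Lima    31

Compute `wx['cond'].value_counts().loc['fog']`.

2

value_counts of cond:
cond
snow     5
sun      3
cloud    3
rain     2
fog      2
Name: count, dtype: int64
Reading off the value at index 'fog', we get 2.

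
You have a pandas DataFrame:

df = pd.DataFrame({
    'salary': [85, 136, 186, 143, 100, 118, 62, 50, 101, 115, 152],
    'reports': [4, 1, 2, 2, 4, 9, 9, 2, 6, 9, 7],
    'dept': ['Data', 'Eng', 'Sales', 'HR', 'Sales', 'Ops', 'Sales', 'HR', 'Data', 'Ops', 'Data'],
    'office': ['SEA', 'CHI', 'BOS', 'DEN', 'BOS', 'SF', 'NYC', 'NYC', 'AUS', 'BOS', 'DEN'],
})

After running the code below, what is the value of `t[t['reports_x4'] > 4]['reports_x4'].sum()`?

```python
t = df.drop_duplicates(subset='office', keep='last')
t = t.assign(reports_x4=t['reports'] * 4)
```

148

drop duplicate office (keep=last):
    salary  reports  dept office
0       85        4  Data    SEA
1      136        1   Eng    CHI
5      118        9   Ops     SF
7       50        2    HR    NYC
8      101        6  Data    AUS
9      115        9   Ops    BOS
10     152        7  Data    DEN
add column reports_x4 = t['reports'] * 4:
    salary  reports  dept office  reports_x4
0       85        4  Data    SEA          16
1      136        1   Eng    CHI           4
5      118        9   Ops     SF          36
7       50        2    HR    NYC           8
8      101        6  Data    AUS          24
9      115        9   Ops    BOS          36
10     152        7  Data    DEN          28
filter rows where reports_x4 > 4:
    salary  reports  dept office  reports_x4
0       85        4  Data    SEA          16
5      118        9   Ops     SF          36
7       50        2    HR    NYC           8
8      101        6  Data    AUS          24
9      115        9   Ops    BOS          36
10     152        7  Data    DEN          28
Then the sum of column 'reports_x4': 148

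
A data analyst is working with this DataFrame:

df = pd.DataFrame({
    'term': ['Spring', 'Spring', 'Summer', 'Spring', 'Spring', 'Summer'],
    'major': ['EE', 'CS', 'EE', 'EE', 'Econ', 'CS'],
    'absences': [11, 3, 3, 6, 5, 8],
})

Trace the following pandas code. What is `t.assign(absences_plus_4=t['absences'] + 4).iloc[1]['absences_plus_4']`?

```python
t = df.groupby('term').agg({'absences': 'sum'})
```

group by term, sum of absences:
        absences
term            
Spring        25
Summer        11
add column absences_plus_4 = t['absences'] + 4:
        absences  absences_plus_4
term                             
Spring        25               29
Summer        11               15
So iloc[1]['absences_plus_4'] = 15.

15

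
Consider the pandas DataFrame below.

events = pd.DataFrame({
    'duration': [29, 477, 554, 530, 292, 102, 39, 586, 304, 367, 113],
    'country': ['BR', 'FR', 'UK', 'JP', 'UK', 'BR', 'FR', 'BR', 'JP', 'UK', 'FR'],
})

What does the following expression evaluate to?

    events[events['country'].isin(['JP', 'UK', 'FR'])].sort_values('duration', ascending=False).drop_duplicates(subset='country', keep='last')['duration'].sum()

filter rows where country in ['JP', 'UK', 'FR']:
    duration country
1        477      FR
2        554      UK
3        530      JP
4        292      UK
6         39      FR
8        304      JP
9        367      UK
10       113      FR
sort by duration descending:
    duration country
2        554      UK
3        530      JP
1        477      FR
9        367      UK
8        304      JP
4        292      UK
10       113      FR
6         39      FR
drop duplicate country (keep=last):
   duration country
8       304      JP
4       292      UK
6        39      FR
So sum() = 635.

635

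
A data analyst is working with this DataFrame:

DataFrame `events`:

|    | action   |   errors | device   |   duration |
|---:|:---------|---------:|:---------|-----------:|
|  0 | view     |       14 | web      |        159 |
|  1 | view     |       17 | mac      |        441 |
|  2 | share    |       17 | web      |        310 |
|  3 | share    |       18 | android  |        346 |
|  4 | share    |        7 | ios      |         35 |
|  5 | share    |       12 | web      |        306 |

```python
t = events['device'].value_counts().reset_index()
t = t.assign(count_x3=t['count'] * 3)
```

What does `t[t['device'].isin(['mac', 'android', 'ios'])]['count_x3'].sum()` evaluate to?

9

value_counts of device:
device
web        3
mac        1
android    1
ios        1
Name: count, dtype: int64
reset_index():
    device  count
0      web      3
1      mac      1
2  android      1
3      ios      1
add column count_x3 = t['count'] * 3:
    device  count  count_x3
0      web      3         9
1      mac      1         3
2  android      1         3
3      ios      1         3
filter rows where device in ['mac', 'android', 'ios']:
    device  count  count_x3
1      mac      1         3
2  android      1         3
3      ios      1         3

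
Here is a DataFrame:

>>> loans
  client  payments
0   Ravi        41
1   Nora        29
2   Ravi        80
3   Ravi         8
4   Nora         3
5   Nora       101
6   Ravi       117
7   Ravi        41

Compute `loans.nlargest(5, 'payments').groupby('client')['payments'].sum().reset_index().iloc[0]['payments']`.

take 5 rows with largest payments:
  client  payments
6   Ravi       117
5   Nora       101
2   Ravi        80
0   Ravi        41
7   Ravi        41
group by client, sum of payments:
client
Nora    101
Ravi    279
Name: payments, dtype: int64
reset_index():
  client  payments
0   Nora       101
1   Ravi       279

101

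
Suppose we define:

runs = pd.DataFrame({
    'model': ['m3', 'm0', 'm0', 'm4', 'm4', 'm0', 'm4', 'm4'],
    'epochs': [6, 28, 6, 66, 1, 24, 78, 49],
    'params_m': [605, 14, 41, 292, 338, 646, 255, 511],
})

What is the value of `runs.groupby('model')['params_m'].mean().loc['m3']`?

group by model, mean of params_m:
model
m0    233.666667
m3    605.000000
m4    349.000000
Name: params_m, dtype: float64

605.0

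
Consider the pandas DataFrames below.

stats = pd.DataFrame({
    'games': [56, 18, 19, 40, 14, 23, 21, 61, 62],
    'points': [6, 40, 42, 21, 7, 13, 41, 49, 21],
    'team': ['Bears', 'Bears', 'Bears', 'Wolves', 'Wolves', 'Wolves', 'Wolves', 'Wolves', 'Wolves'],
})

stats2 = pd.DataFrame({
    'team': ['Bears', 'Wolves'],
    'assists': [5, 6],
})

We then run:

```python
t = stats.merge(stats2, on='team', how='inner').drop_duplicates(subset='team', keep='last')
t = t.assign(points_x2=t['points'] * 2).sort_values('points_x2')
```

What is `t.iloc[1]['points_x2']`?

84

merge on 'team' (how='inner') → 9 rows:
   games  points    team  assists
0     56       6   Bears        5
1     18      40   Bears        5
2     19      42   Bears        5
3     40      21  Wolves        6
4     14       7  Wolves        6
5     23      13  Wolves        6
6     21      41  Wolves        6
7     61      49  Wolves        6
8     62      21  Wolves        6
drop duplicate team (keep=last):
   games  points    team  assists
2     19      42   Bears        5
8     62      21  Wolves        6
add column points_x2 = t['points'] * 2:
   games  points    team  assists  points_x2
2     19      42   Bears        5         84
8     62      21  Wolves        6         42
sort by points_x2:
   games  points    team  assists  points_x2
8     62      21  Wolves        6         42
2     19      42   Bears        5         84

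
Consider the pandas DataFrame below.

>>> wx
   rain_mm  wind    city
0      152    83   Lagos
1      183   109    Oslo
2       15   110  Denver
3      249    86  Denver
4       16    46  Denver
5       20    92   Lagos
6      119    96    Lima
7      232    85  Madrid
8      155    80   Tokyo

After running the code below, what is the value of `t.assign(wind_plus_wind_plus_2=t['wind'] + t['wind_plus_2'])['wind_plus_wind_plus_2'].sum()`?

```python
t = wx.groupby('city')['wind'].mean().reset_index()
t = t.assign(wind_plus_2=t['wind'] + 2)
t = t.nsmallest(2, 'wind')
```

325.333333333

group by city, mean of wind:
city
Denver     80.666667
Lagos      87.500000
Lima       96.000000
Madrid     85.000000
Oslo      109.000000
Tokyo      80.000000
Name: wind, dtype: float64
reset_index():
     city        wind
0  Denver   80.666667
1   Lagos   87.500000
2    Lima   96.000000
3  Madrid   85.000000
4    Oslo  109.000000
5   Tokyo   80.000000
add column wind_plus_2 = t['wind'] + 2:
     city        wind  wind_plus_2
0  Denver   80.666667    82.666667
1   Lagos   87.500000    89.500000
2    Lima   96.000000    98.000000
3  Madrid   85.000000    87.000000
4    Oslo  109.000000   111.000000
5   Tokyo   80.000000    82.000000
take 2 rows with smallest wind:
     city       wind  wind_plus_2
5   Tokyo  80.000000    82.000000
0  Denver  80.666667    82.666667
add column wind_plus_wind_plus_2 = t['wind'] + t['wind_plus_2']:
     city       wind  wind_plus_2  wind_plus_wind_plus_2
5   Tokyo  80.000000    82.000000             162.000000
0  Denver  80.666667    82.666667             163.333333
Finally, sum of column 'wind_plus_wind_plus_2' = 325.333333333.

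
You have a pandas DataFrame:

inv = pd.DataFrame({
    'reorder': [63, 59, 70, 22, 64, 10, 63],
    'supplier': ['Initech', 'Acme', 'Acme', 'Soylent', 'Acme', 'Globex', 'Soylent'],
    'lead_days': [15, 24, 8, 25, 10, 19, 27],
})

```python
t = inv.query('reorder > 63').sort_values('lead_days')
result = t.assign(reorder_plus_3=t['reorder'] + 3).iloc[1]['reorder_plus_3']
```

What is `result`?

filter rows where reorder > 63:
   reorder supplier  lead_days
2       70     Acme          8
4       64     Acme         10
sort by lead_days:
   reorder supplier  lead_days
2       70     Acme          8
4       64     Acme         10
add column reorder_plus_3 = t['reorder'] + 3:
   reorder supplier  lead_days  reorder_plus_3
2       70     Acme          8              73
4       64     Acme         10              67
The value at position 1, column 'reorder_plus_3' is 67.

67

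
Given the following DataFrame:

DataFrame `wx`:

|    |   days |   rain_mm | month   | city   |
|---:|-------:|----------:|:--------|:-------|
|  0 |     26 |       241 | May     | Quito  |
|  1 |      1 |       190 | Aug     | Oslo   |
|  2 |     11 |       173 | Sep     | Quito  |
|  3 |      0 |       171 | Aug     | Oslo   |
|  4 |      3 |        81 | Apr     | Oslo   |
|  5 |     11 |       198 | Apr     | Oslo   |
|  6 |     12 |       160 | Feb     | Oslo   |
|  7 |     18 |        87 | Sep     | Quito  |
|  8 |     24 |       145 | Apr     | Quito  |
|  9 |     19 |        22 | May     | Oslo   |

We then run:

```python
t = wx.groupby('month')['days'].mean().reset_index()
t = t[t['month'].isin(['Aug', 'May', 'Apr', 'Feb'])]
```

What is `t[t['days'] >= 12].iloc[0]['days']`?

12.6666666667

group by month, mean of days:
month
Apr    12.666667
Aug     0.500000
Feb    12.000000
May    22.500000
Sep    14.500000
Name: days, dtype: float64
reset_index():
  month       days
0   Apr  12.666667
1   Aug   0.500000
2   Feb  12.000000
3   May  22.500000
4   Sep  14.500000
filter rows where month in ['Aug', 'May', 'Apr', 'Feb']:
  month       days
0   Apr  12.666667
1   Aug   0.500000
2   Feb  12.000000
3   May  22.500000
filter rows where days >= 12:
  month       days
0   Apr  12.666667
2   Feb  12.000000
3   May  22.500000
The value at position 0, column 'days' is 12.6666666667.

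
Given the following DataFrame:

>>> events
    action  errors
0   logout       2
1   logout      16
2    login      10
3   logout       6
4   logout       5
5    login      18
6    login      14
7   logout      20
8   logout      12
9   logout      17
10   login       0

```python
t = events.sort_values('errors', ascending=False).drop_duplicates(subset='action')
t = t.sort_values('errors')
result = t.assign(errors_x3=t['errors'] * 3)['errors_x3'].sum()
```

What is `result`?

114

sort by errors descending:
    action  errors
7   logout      20
5    login      18
9   logout      17
1   logout      16
6    login      14
8   logout      12
2    login      10
3   logout       6
4   logout       5
0   logout       2
10   login       0
drop duplicate action (keep=first):
   action  errors
7  logout      20
5   login      18
sort by errors:
   action  errors
5   login      18
7  logout      20
add column errors_x3 = t['errors'] * 3:
   action  errors  errors_x3
5   login      18         54
7  logout      20         60
Finally, sum of column 'errors_x3' = 114.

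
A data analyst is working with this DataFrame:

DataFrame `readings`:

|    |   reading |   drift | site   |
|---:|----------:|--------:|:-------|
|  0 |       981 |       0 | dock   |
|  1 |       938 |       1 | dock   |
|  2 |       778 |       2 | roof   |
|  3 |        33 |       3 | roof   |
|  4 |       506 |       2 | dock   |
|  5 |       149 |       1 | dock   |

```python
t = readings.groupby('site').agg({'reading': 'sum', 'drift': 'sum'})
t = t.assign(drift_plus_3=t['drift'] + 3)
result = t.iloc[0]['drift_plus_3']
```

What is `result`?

group by site: sum(reading), sum(drift):
      reading  drift
site                
dock     2574      4
roof      811      5
add column drift_plus_3 = t['drift'] + 3:
      reading  drift  drift_plus_3
site                              
dock     2574      4             7
roof      811      5             8
Reading off the value at position 0, column 'drift_plus_3', we get 7.

7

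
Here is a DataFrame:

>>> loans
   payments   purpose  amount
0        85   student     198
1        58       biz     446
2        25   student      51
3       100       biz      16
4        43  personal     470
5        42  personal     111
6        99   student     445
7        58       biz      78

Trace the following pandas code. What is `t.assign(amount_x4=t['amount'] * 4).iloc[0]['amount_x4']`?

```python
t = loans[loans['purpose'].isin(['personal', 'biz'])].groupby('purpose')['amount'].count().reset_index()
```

filter rows where purpose in ['personal', 'biz']:
   payments   purpose  amount
1        58       biz     446
3       100       biz      16
4        43  personal     470
5        42  personal     111
7        58       biz      78
group by purpose, count of amount:
purpose
biz         3
personal    2
Name: amount, dtype: int64
reset_index():
    purpose  amount
0       biz       3
1  personal       2
add column amount_x4 = t['amount'] * 4:
    purpose  amount  amount_x4
0       biz       3         12
1  personal       2          8
value at position 0, column 'amount_x4' → 12

12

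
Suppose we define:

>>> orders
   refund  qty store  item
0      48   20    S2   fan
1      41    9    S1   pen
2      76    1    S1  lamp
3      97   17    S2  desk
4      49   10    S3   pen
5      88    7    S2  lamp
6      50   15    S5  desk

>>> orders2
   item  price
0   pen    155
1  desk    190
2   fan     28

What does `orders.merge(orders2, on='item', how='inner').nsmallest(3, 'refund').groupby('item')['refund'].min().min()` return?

merge on 'item' (how='inner') → 5 rows:
   refund  qty store  item  price
0      48   20    S2   fan     28
1      41    9    S1   pen    155
2      97   17    S2  desk    190
3      49   10    S3   pen    155
4      50   15    S5  desk    190
take 3 rows with smallest refund:
   refund  qty store item  price
1      41    9    S1  pen    155
0      48   20    S2  fan     28
3      49   10    S3  pen    155
group by item, min of refund:
item
fan    48
pen    41
Name: refund, dtype: int64

41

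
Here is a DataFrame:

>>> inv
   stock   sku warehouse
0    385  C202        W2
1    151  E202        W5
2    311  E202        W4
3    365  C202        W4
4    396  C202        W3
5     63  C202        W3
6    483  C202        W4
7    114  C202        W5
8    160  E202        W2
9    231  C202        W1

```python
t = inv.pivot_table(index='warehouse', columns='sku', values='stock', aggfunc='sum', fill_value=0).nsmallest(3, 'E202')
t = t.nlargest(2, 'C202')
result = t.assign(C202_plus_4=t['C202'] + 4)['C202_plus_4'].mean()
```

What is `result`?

349.0

pivot: rows=warehouse, cols=sku, sum(stock):
sku        C202  E202
warehouse            
W1          231     0
W2          385   160
W3          459     0
W4          848   311
W5          114   151
take 3 rows with smallest E202:
sku        C202  E202
warehouse            
W1          231     0
W3          459     0
W5          114   151
take 2 rows with largest C202:
sku        C202  E202
warehouse            
W3          459     0
W1          231     0
add column C202_plus_4 = t['C202'] + 4:
sku        C202  E202  C202_plus_4
warehouse                         
W3          459     0          463
W1          231     0          235
mean of column 'C202_plus_4' → 349.0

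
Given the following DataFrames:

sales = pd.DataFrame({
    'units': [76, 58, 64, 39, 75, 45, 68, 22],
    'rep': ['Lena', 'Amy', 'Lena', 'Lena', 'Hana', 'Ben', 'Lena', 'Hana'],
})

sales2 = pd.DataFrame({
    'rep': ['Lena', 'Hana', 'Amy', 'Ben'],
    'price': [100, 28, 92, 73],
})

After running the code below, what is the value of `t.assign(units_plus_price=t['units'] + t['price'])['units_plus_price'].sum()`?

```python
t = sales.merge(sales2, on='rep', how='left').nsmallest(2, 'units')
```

189

merge on 'rep' (how='left') → 8 rows:
   units   rep  price
0     76  Lena    100
1     58   Amy     92
2     64  Lena    100
3     39  Lena    100
4     75  Hana     28
5     45   Ben     73
6     68  Lena    100
7     22  Hana     28
take 2 rows with smallest units:
   units   rep  price
7     22  Hana     28
3     39  Lena    100
add column units_plus_price = t['units'] + t['price']:
   units   rep  price  units_plus_price
7     22  Hana     28                50
3     39  Lena    100               139
Hence 189.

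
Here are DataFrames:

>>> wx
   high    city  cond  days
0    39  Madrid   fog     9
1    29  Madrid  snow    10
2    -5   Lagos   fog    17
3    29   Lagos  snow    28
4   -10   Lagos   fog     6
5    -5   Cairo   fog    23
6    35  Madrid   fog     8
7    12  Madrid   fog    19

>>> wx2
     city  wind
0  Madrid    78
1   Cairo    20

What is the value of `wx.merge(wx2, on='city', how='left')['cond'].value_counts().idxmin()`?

snow

merge on 'city' (how='left') → 8 rows:
   high    city  cond  days  wind
0    39  Madrid   fog     9  78.0
1    29  Madrid  snow    10  78.0
2    -5   Lagos   fog    17   NaN
3    29   Lagos  snow    28   NaN
4   -10   Lagos   fog     6   NaN
5    -5   Cairo   fog    23  20.0
6    35  Madrid   fog     8  78.0
7    12  Madrid   fog    19  78.0
value_counts of cond:
cond
fog     6
snow    2
Name: count, dtype: int64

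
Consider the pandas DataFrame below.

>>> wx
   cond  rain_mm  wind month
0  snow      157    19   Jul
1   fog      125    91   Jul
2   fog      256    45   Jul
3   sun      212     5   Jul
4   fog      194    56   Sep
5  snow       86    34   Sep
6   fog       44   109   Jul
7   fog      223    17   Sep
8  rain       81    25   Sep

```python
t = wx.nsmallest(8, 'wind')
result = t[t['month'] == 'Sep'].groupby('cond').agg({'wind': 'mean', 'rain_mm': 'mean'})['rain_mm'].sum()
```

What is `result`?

375.5

take 8 rows with smallest wind:
   cond  rain_mm  wind month
3   sun      212     5   Jul
7   fog      223    17   Sep
0  snow      157    19   Jul
8  rain       81    25   Sep
5  snow       86    34   Sep
2   fog      256    45   Jul
4   fog      194    56   Sep
1   fog      125    91   Jul
filter rows where month == 'Sep':
   cond  rain_mm  wind month
7   fog      223    17   Sep
8  rain       81    25   Sep
5  snow       86    34   Sep
4   fog      194    56   Sep
group by cond: mean(wind), mean(rain_mm):
      wind  rain_mm
cond               
fog   36.5    208.5
rain  25.0     81.0
snow  34.0     86.0
Reading off the sum of column 'rain_mm', we get 375.5.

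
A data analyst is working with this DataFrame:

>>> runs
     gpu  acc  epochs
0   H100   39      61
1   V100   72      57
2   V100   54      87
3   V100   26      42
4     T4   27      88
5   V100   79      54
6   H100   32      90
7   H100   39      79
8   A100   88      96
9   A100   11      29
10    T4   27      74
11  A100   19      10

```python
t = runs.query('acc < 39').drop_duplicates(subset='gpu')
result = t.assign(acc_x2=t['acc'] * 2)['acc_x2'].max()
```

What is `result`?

filter rows where acc < 39:
     gpu  acc  epochs
3   V100   26      42
4     T4   27      88
6   H100   32      90
9   A100   11      29
10    T4   27      74
11  A100   19      10
drop duplicate gpu (keep=first):
    gpu  acc  epochs
3  V100   26      42
4    T4   27      88
6  H100   32      90
9  A100   11      29
add column acc_x2 = t['acc'] * 2:
    gpu  acc  epochs  acc_x2
3  V100   26      42      52
4    T4   27      88      54
6  H100   32      90      64
9  A100   11      29      22

64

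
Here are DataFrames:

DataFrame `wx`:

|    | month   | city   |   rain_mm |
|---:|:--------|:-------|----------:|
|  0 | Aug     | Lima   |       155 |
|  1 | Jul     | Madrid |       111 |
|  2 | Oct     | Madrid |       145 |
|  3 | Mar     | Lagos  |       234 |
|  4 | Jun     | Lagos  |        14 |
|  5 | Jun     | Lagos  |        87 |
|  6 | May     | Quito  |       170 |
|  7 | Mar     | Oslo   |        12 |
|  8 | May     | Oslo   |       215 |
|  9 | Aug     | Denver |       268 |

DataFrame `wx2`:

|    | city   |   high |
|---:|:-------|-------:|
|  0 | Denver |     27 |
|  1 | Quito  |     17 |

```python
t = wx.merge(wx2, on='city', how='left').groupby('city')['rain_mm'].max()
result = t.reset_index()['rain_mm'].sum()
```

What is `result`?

1187

merge on 'city' (how='left') → 10 rows:
  month    city  rain_mm  high
0   Aug    Lima      155   NaN
1   Jul  Madrid      111   NaN
2   Oct  Madrid      145   NaN
3   Mar   Lagos      234   NaN
4   Jun   Lagos       14   NaN
5   Jun   Lagos       87   NaN
6   May   Quito      170  17.0
7   Mar    Oslo       12   NaN
8   May    Oslo      215   NaN
9   Aug  Denver      268  27.0
group by city, max of rain_mm:
city
Denver    268
Lagos     234
Lima      155
Madrid    145
Oslo      215
Quito     170
Name: rain_mm, dtype: int64
reset_index():
     city  rain_mm
0  Denver      268
1   Lagos      234
2    Lima      155
3  Madrid      145
4    Oslo      215
5   Quito      170
Taking the sum of column 'rain_mm' gives 1187.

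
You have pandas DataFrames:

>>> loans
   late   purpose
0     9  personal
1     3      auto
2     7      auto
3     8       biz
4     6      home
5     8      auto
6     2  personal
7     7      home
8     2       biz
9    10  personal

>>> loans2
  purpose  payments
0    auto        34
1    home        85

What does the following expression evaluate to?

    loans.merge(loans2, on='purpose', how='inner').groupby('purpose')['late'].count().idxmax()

merge on 'purpose' (how='inner') → 5 rows:
   late purpose  payments
0     3    auto        34
1     7    auto        34
2     6    home        85
3     8    auto        34
4     7    home        85
group by purpose, count of late:
purpose
auto    3
home    2
Name: late, dtype: int64
Then the label with the largest value: auto

auto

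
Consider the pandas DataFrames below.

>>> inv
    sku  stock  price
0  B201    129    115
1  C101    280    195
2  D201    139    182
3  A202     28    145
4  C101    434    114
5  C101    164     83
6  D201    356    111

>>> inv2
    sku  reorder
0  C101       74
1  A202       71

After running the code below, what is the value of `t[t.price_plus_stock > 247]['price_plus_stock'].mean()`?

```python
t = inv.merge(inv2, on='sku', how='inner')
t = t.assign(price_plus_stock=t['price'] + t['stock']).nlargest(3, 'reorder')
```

511.5

merge on 'sku' (how='inner') → 4 rows:
    sku  stock  price  reorder
0  C101    280    195       74
1  A202     28    145       71
2  C101    434    114       74
3  C101    164     83       74
add column price_plus_stock = t['price'] + t['stock']:
    sku  stock  price  reorder  price_plus_stock
0  C101    280    195       74               475
1  A202     28    145       71               173
2  C101    434    114       74               548
3  C101    164     83       74               247
take 3 rows with largest reorder:
    sku  stock  price  reorder  price_plus_stock
0  C101    280    195       74               475
2  C101    434    114       74               548
3  C101    164     83       74               247
filter rows where price_plus_stock > 247:
    sku  stock  price  reorder  price_plus_stock
0  C101    280    195       74               475
2  C101    434    114       74               548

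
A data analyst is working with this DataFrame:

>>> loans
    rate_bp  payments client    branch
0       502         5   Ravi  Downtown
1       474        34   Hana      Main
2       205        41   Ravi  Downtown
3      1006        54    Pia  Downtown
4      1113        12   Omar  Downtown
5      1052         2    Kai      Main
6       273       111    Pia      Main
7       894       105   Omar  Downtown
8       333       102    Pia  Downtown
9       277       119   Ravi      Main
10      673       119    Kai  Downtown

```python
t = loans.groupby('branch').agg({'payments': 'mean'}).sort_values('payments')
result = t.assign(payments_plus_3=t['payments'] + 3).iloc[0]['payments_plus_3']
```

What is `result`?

group by branch, mean of payments:
           payments
branch             
Downtown  62.571429
Main      66.500000
sort by payments:
           payments
branch             
Downtown  62.571429
Main      66.500000
add column payments_plus_3 = t['payments'] + 3:
           payments  payments_plus_3
branch                              
Downtown  62.571429        65.571429
Main      66.500000        69.500000
So iloc[0]['payments_plus_3'] = 65.5714285714.

65.5714285714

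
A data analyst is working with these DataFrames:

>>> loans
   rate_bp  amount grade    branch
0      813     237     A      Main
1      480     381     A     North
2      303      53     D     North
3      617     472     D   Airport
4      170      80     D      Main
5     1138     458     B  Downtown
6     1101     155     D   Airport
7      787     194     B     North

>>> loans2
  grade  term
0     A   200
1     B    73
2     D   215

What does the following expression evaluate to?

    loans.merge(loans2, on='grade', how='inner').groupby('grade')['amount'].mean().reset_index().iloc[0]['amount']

merge on 'grade' (how='inner') → 8 rows:
   rate_bp  amount grade    branch  term
0      813     237     A      Main   200
1      480     381     A     North   200
2      303      53     D     North   215
3      617     472     D   Airport   215
4      170      80     D      Main   215
5     1138     458     B  Downtown    73
6     1101     155     D   Airport   215
7      787     194     B     North    73
group by grade, mean of amount:
grade
A    309.0
B    326.0
D    190.0
Name: amount, dtype: float64
reset_index():
  grade  amount
0     A   309.0
1     B   326.0
2     D   190.0
Hence 309.0.

309.0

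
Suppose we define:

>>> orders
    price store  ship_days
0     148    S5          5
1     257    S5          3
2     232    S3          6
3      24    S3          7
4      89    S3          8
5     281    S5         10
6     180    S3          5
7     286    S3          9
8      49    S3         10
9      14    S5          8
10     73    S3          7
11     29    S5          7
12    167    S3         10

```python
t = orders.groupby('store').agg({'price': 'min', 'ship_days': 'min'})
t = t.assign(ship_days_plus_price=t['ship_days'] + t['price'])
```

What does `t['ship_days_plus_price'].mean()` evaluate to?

group by store: min(price), min(ship_days):
       price  ship_days
store                  
S3        24          5
S5        14          3
add column ship_days_plus_price = t['ship_days'] + t['price']:
       price  ship_days  ship_days_plus_price
store                                        
S3        24          5                    29
S5        14          3                    17

23.0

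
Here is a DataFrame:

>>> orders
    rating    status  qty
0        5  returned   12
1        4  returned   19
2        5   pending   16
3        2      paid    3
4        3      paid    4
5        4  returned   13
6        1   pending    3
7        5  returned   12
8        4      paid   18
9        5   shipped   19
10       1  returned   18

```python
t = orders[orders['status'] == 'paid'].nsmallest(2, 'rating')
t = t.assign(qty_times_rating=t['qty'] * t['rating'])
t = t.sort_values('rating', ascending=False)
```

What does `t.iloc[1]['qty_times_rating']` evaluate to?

filter rows where status == 'paid':
   rating status  qty
3       2   paid    3
4       3   paid    4
8       4   paid   18
take 2 rows with smallest rating:
   rating status  qty
3       2   paid    3
4       3   paid    4
add column qty_times_rating = t['qty'] * t['rating']:
   rating status  qty  qty_times_rating
3       2   paid    3                 6
4       3   paid    4                12
sort by rating descending:
   rating status  qty  qty_times_rating
4       3   paid    4                12
3       2   paid    3                 6
Hence 6.

6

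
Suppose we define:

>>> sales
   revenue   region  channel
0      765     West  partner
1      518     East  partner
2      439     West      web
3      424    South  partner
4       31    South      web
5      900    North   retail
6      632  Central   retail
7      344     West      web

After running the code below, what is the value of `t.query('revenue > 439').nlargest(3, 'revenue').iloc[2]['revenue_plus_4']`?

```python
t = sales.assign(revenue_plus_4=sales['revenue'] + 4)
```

add column revenue_plus_4 = sales['revenue'] + 4:
   revenue   region  channel  revenue_plus_4
0      765     West  partner             769
1      518     East  partner             522
2      439     West      web             443
3      424    South  partner             428
4       31    South      web              35
5      900    North   retail             904
6      632  Central   retail             636
7      344     West      web             348
filter rows where revenue > 439:
   revenue   region  channel  revenue_plus_4
0      765     West  partner             769
1      518     East  partner             522
5      900    North   retail             904
6      632  Central   retail             636
take 3 rows with largest revenue:
   revenue   region  channel  revenue_plus_4
5      900    North   retail             904
0      765     West  partner             769
6      632  Central   retail             636
Hence 636.

636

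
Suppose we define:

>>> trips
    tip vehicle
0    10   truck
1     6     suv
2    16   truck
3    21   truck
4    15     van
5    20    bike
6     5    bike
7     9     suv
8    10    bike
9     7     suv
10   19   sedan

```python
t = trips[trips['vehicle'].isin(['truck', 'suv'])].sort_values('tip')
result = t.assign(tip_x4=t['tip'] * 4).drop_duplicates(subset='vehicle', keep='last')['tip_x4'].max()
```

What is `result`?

84

filter rows where vehicle in ['truck', 'suv']:
   tip vehicle
0   10   truck
1    6     suv
2   16   truck
3   21   truck
7    9     suv
9    7     suv
sort by tip:
   tip vehicle
1    6     suv
9    7     suv
7    9     suv
0   10   truck
2   16   truck
3   21   truck
add column tip_x4 = t['tip'] * 4:
   tip vehicle  tip_x4
1    6     suv      24
9    7     suv      28
7    9     suv      36
0   10   truck      40
2   16   truck      64
3   21   truck      84
drop duplicate vehicle (keep=last):
   tip vehicle  tip_x4
7    9     suv      36
3   21   truck      84
Taking the max of column 'tip_x4' gives 84.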